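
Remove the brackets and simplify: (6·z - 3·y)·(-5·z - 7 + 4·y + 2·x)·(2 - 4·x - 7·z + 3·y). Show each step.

(6·z - 3·y)·(-5·z - 7 + 4·y + 2·x)·(2 - 4·x - 7·z + 3·y)
= (-30·z² - 42·z + 24·y·z + 12·x·z + 15·y·z + 21·y - 12·y² - 6·x·y)·(2 - 4·x - 7·z + 3·y)    [distributive law]
= (-30·z² - 42·z + 39·y·z + 12·x·z + 21·y - 12·y² - 6·x·y)·(2 - 4·x - 7·z + 3·y)    [combine like terms]
= -60·z² + 120·x·z² + 210·z³ - 90·y·z² - 84·z + 168·x·z + 294·z² - 126·y·z + 78·y·z - 156·x·y·z - 273·y·z² + 117·y²·z + 24·x·z - 48·x²·z - 84·x·z² + 36·x·y·z + 42·y - 84·x·y - 147·y·z + 63·y² - 24·y² + 48·x·y² + 84·y²·z - 36·y³ - 12·x·y + 24·x²·y + 42·x·y·z - 18·x·y²    [distributive law]
= 234·z² + 36·x·z² + 210·z³ - 363·y·z² - 84·z + 192·x·z - 195·y·z - 78·x·y·z + 201·y²·z - 48·x²·z + 42·y - 96·x·y + 39·y² + 30·x·y² - 36·y³ + 24·x²·y    [combine like terms]

234·z² + 36·x·z² + 210·z³ - 363·y·z² - 84·z + 192·x·z - 195·y·z - 78·x·y·z + 201·y²·z - 48·x²·z + 42·y - 96·x·y + 39·y² + 30·x·y² - 36·y³ + 24·x²·y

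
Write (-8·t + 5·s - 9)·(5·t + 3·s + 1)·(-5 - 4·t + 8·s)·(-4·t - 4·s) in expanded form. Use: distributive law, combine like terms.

(-8·t + 5·s - 9)·(5·t + 3·s + 1)·(-5 - 4·t + 8·s)·(-4·t - 4·s)
= (-40·t^2 - 24·s·t - 8·t + 25·s·t + 15·s^2 + 5·s - 45·t - 27·s - 9)·(-5 - 4·t + 8·s)·(-4·t - 4·s)    [distributive law]
= (-40·t^2 + s·t - 53·t + 15·s^2 - 22·s - 9)·(-5 - 4·t + 8·s)·(-4·t - 4·s)    [combine like terms]
= (200·t^2 + 160·t^3 - 320·s·t^2 - 5·s·t - 4·s·t^2 + 8·s^2·t + 265·t + 212·t^2 - 424·s·t - 75·s^2 - 60·s^2·t + 120·s^3 + 110·s + 88·s·t - 176·s^2 + 45 + 36·t - 72·s)·(-4·t - 4·s)    [distributive law]
= (412·t^2 + 160·t^3 - 324·s·t^2 - 341·s·t - 52·s^2·t + 301·t - 251·s^2 + 120·s^3 + 38·s + 45)·(-4·t - 4·s)    [combine like terms]
= -1648·t^3 - 1648·s·t^2 - 640·t^4 - 640·s·t^3 + 1296·s·t^3 + 1296·s^2·t^2 + 1364·s·t^2 + 1364·s^2·t + 208·s^2·t^2 + 208·s^3·t - 1204·t^2 - 1204·s·t + 1004·s^2·t + 1004·s^3 - 480·s^3·t - 480·s^4 - 152·s·t - 152·s^2 - 180·t - 180·s    [distributive law]
= -1648·t^3 - 284·s·t^2 - 640·t^4 + 656·s·t^3 + 1504·s^2·t^2 + 2368·s^2·t - 272·s^3·t - 1204·t^2 - 1356·s·t + 1004·s^3 - 480·s^4 - 152·s^2 - 180·t - 180·s    [combine like terms]

-1648·t^3 - 284·s·t^2 - 640·t^4 + 656·s·t^3 + 1504·s^2·t^2 + 2368·s^2·t - 272·s^3·t - 1204·t^2 - 1356·s·t + 1004·s^3 - 480·s^4 - 152·s^2 - 180·t - 180·s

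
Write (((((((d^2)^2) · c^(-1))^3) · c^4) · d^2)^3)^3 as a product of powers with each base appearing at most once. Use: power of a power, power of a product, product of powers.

(((((((d^2)^2) · c^(-1))^3) · c^4) · d^2)^3)^3
= ((((((d^2)^2) · c^(-1))^3) · c^4) · d^2)^9    [power of a power]
= ((((((d^2)^2) · c^(-1))^3) · c^4)^9) · ((d^2)^9)    [power of a product]
= ((((((d^2)^2) · c^(-1))^3)^9) · ((c^4)^9)) · ((d^2)^9)    [power of a product]
= (((((d^2)^2) · c^(-1))^27) · ((c^4)^9)) · ((d^2)^9)    [power of a power]
= (((((d^2)^2)^27) · ((c^(-1))^27)) · ((c^4)^9)) · ((d^2)^9)    [power of a product]
= ((((d^2)^54) · ((c^(-1))^27)) · ((c^4)^9)) · ((d^2)^9)    [power of a power]
= ((d^108 · ((c^(-1))^27)) · ((c^4)^9)) · ((d^2)^9)    [power of a power]
= ((d^108 · c^(-27)) · ((c^4)^9)) · ((d^2)^9)    [power of a power]
= ((d^108 · c^(-27)) · c^36) · ((d^2)^9)    [power of a power]
= ((d^108 · c^(-27)) · c^36) · d^18    [power of a power]
= c^9d^126    [product of powers]

c^9d^126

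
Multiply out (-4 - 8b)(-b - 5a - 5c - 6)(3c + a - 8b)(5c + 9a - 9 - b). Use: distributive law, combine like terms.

-1160bc^2 - 2096abc - 996bc + 588b^2c - 1352a^2b - 780ab - 828ab^2 + 3936b^2 + 992b^3 + 940ac^2 + 820a^2c + 48ac + 180a^3 + 36a^2 + 300c^3 - 180c^2 - 648c - 216a + 1728b - 1600b^2c^2 - 4384ab^2c - 24b^3c - 2848a^2b^2 - 264ab^3 + 64b^4 + 1880abc^2 + 1640a^2bc + 360a^3b + 600bc^3

(-4 - 8b)(-b - 5a - 5c - 6)(3c + a - 8b)(5c + 9a - 9 - b)
= (4b + 20a + 20c + 24 + 8b^2 + 40ab + 40bc + 48b)(3c + a - 8b)(5c + 9a - 9 - b)    [distributive law]
= (52b + 20a + 20c + 24 + 8b^2 + 40ab + 40bc)(3c + a - 8b)(5c + 9a - 9 - b)    [combine like terms]
= (156bc + 52ab - 416b^2 + 60ac + 20a^2 - 160ab + 60c^2 + 20ac - 160bc + 72c + 24a - 192b + 24b^2c + 8ab^2 - 64b^3 + 120abc + 40a^2b - 320ab^2 + 120bc^2 + 40abc - 320b^2c)(5c + 9a - 9 - b)    [distributive law]
= (-4bc - 108ab - 416b^2 + 80ac + 20a^2 + 60c^2 + 72c + 24a - 192b - 296b^2c - 312ab^2 - 64b^3 + 160abc + 40a^2b + 120bc^2)(5c + 9a - 9 - b)    [combine like terms]
= -20bc^2 - 36abc + 36bc + 4b^2c - 540abc - 972a^2b + 972ab + 108ab^2 - 2080b^2c - 3744ab^2 + 3744b^2 + 416b^3 + 400ac^2 + 720a^2c - 720ac - 80abc + 100a^2c + 180a^3 - 180a^2 - 20a^2b + 300c^3 + 540ac^2 - 540c^2 - 60bc^2 + 360c^2 + 648ac - 648c - 72bc + 120ac + 216a^2 - 216a - 24ab - 960bc - 1728ab + 1728b + 192b^2 - 1480b^2c^2 - 2664ab^2c + 2664b^2c + 296b^3c - 1560ab^2c - 2808a^2b^2 + 2808ab^2 + 312ab^3 - 320b^3c - 576ab^3 + 576b^3 + 64b^4 + 800abc^2 + 1440a^2bc - 1440abc - 160ab^2c + 200a^2bc + 360a^3b - 360a^2b - 40a^2b^2 + 600bc^3 + 1080abc^2 - 1080bc^2 - 120b^2c^2    [distributive law]
= -1160bc^2 - 2096abc - 996bc + 588b^2c - 1352a^2b - 780ab - 828ab^2 + 3936b^2 + 992b^3 + 940ac^2 + 820a^2c + 48ac + 180a^3 + 36a^2 + 300c^3 - 180c^2 - 648c - 216a + 1728b - 1600b^2c^2 - 4384ab^2c - 24b^3c - 2848a^2b^2 - 264ab^3 + 64b^4 + 1880abc^2 + 1640a^2bc + 360a^3b + 600bc^3    [combine like terms]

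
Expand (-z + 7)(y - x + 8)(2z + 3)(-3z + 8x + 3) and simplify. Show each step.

6yz³ - 16xyz² - 39yz² + 88xyz - 30yz - 6xz³ + 16x²z² - 89xz² - 88x²z + 734xz + 48z³ - 312z² - 240z + 168xy + 63y - 168x² + 1281x + 504

(-z + 7)(y - x + 8)(2z + 3)(-3z + 8x + 3)
= (-yz + xz - 8z + 7y - 7x + 56)(2z + 3)(-3z + 8x + 3)    [distributive law]
= (-2yz² - 3yz + 2xz² + 3xz - 16z² - 24z + 14yz + 21y - 14xz - 21x + 112z + 168)(-3z + 8x + 3)    [distributive law]
= (-2yz² + 11yz + 2xz² - 11xz - 16z² + 88z + 21y - 21x + 168)(-3z + 8x + 3)    [combine like terms]
= 6yz³ - 16xyz² - 6yz² - 33yz² + 88xyz + 33yz - 6xz³ + 16x²z² + 6xz² + 33xz² - 88x²z - 33xz + 48z³ - 128xz² - 48z² - 264z² + 704xz + 264z - 63yz + 168xy + 63y + 63xz - 168x² - 63x - 504z + 1344x + 504    [distributive law]
= 6yz³ - 16xyz² - 39yz² + 88xyz - 30yz - 6xz³ + 16x²z² - 89xz² - 88x²z + 734xz + 48z³ - 312z² - 240z + 168xy + 63y - 168x² + 1281x + 504    [combine like terms]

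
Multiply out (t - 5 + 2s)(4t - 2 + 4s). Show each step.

(t - 5 + 2s)(4t - 2 + 4s)
= 4t² - 2t + 4st - 20t + 10 - 20s + 8st - 4s + 8s²    [distributive law]
= 4t² - 22t + 12st + 10 - 24s + 8s²    [combine like terms]

4t² - 22t + 12st + 10 - 24s + 8s²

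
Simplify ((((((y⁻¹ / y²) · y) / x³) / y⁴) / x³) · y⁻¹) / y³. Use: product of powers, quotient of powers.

((((((y⁻¹ / y²) · y) / x³) / y⁴) / x³) · y⁻¹) / y³
= (((((y⁻³ · y) / x³) / y⁴) / x³) · y⁻¹) / y³    [quotient of powers]
= ((((y⁻² / x³) / y⁴) / x³) · y⁻¹) / y³    [product of powers]
= x⁻⁶·y⁻¹⁰    [quotient of powers; product of powers]

x⁻⁶·y⁻¹⁰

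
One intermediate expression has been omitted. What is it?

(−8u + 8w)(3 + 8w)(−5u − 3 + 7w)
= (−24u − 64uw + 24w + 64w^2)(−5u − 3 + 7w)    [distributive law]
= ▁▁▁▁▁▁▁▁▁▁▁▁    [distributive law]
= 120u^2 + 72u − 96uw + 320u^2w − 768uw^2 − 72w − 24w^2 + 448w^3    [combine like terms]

By distributive law:

120u^2 + 72u − 168uw + 320u^2w + 192uw − 448uw^2 − 120uw − 72w + 168w^2 − 320uw^2 − 192w^2 + 448w^3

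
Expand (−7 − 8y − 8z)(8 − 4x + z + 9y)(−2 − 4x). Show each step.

(−7 − 8y − 8z)(8 − 4x + z + 9y)(−2 − 4x)
= (−56 + 28x − 7z − 63y − 64y + 32xy − 8yz − 72y² − 64z + 32xz − 8z² − 72yz)(−2 − 4x)    [distributive law]
= (−56 + 28x − 71z − 127y + 32xy − 80yz − 72y² + 32xz − 8z²)(−2 − 4x)    [combine like terms]
= 112 + 224x − 56x − 112x² + 142z + 284xz + 254y + 508xy − 64xy − 128x²y + 160yz + 320xyz + 144y² + 288xy² − 64xz − 128x²z + 16z² + 32xz²    [distributive law]
= 112 + 168x − 112x² + 142z + 220xz + 254y + 444xy − 128x²y + 160yz + 320xyz + 144y² + 288xy² − 128x²z + 16z² + 32xz²    [combine like terms]

112 + 168x − 112x² + 142z + 220xz + 254y + 444xy − 128x²y + 160yz + 320xyz + 144y² + 288xy² − 128x²z + 16z² + 32xz²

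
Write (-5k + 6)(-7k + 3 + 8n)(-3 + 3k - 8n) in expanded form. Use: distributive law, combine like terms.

-276k^2 + 105k^3 - 400k^2n + 225k + 720kn + 320kn^2 - 54 - 288n - 384n^2

(-5k + 6)(-7k + 3 + 8n)(-3 + 3k - 8n)
= (35k^2 - 15k - 40kn - 42k + 18 + 48n)(-3 + 3k - 8n)    [distributive law]
= (35k^2 - 57k - 40kn + 18 + 48n)(-3 + 3k - 8n)    [combine like terms]
= -105k^2 + 105k^3 - 280k^2n + 171k - 171k^2 + 456kn + 120kn - 120k^2n + 320kn^2 - 54 + 54k - 144n - 144n + 144kn - 384n^2    [distributive law]
= -276k^2 + 105k^3 - 400k^2n + 225k + 720kn + 320kn^2 - 54 - 288n - 384n^2    [combine like terms]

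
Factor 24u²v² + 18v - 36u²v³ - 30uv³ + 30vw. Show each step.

24u²v² + 18v - 36u²v³ - 30uv³ + 30vw
= 6(4u²v² + 3v - 6u²v³ - 5uv³ + 5vw)    [factor out 6]
= 6v(4u²v + 3 - 6u²v² - 5uv² + 5w)    [factor out v]

6v(4u²v + 3 - 6u²v² - 5uv² + 5w)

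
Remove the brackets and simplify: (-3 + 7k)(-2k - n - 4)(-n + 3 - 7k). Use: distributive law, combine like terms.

-20kn - 150k + 112k² - 3n² - 3n + 36 + 63k²n + 98k³ + 7kn²

(-3 + 7k)(-2k - n - 4)(-n + 3 - 7k)
= (6k + 3n + 12 - 14k² - 7kn - 28k)(-n + 3 - 7k)    [distributive law]
= (-22k + 3n + 12 - 14k² - 7kn)(-n + 3 - 7k)    [combine like terms]
= 22kn - 66k + 154k² - 3n² + 9n - 21kn - 12n + 36 - 84k + 14k²n - 42k² + 98k³ + 7kn² - 21kn + 49k²n    [distributive law]
= -20kn - 150k + 112k² - 3n² - 3n + 36 + 63k²n + 98k³ + 7kn²    [combine like terms]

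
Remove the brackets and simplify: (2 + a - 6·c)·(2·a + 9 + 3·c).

13·a + 18 - 48·c + 2·a^2 - 9·a·c - 18·c^2

(2 + a - 6·c)·(2·a + 9 + 3·c)
= 4·a + 18 + 6·c + 2·a^2 + 9·a + 3·a·c - 12·a·c - 54·c - 18·c^2    [distributive law]
= 13·a + 18 - 48·c + 2·a^2 - 9·a·c - 18·c^2    [combine like terms]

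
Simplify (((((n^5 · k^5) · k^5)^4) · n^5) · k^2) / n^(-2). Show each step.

k^42n^27

(((((n^5 · k^5) · k^5)^4) · n^5) · k^2) / n^(-2)
= (((((n^5 · k^5)^4) · ((k^5)^4)) · n^5) · k^2) / n^(-2)    [power of a product]
= ((((((n^5)^4) · ((k^5)^4)) · ((k^5)^4)) · n^5) · k^2) / n^(-2)    [power of a product]
= ((((n^20 · ((k^5)^4)) · ((k^5)^4)) · n^5) · k^2) / n^(-2)    [power of a power]
= ((((n^20 · k^20) · ((k^5)^4)) · n^5) · k^2) / n^(-2)    [power of a power]
= ((((n^20 · k^20) · k^20) · n^5) · k^2) / n^(-2)    [power of a power]
= k^42n^27    [quotient of powers; product of powers]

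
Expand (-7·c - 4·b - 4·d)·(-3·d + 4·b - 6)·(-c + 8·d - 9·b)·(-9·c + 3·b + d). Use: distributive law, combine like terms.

(-7·c - 4·b - 4·d)·(-3·d + 4·b - 6)·(-c + 8·d - 9·b)·(-9·c + 3·b + d)
= (21·c·d - 28·b·c + 42·c + 12·b·d - 16·b^2 + 24·b + 12·d^2 - 16·b·d + 24·d)·(-c + 8·d - 9·b)·(-9·c + 3·b + d)    [distributive law]
= (21·c·d - 28·b·c + 42·c - 4·b·d - 16·b^2 + 24·b + 12·d^2 + 24·d)·(-c + 8·d - 9·b)·(-9·c + 3·b + d)    [combine like terms]
= (-21·c^2·d + 168·c·d^2 - 189·b·c·d + 28·b·c^2 - 224·b·c·d + 252·b^2·c - 42·c^2 + 336·c·d - 378·b·c + 4·b·c·d - 32·b·d^2 + 36·b^2·d + 16·b^2·c - 128·b^2·d + 144·b^3 - 24·b·c + 192·b·d - 216·b^2 - 12·c·d^2 + 96·d^3 - 108·b·d^2 - 24·c·d + 192·d^2 - 216·b·d)·(-9·c + 3·b + d)    [distributive law]
= (-21·c^2·d + 156·c·d^2 - 409·b·c·d + 28·b·c^2 + 268·b^2·c - 42·c^2 + 312·c·d - 402·b·c - 140·b·d^2 - 92·b^2·d + 144·b^3 - 24·b·d - 216·b^2 + 96·d^3 + 192·d^2)·(-9·c + 3·b + d)    [combine like terms]
= 189·c^3·d - 63·b·c^2·d - 21·c^2·d^2 - 1404·c^2·d^2 + 468·b·c·d^2 + 156·c·d^3 + 3681·b·c^2·d - 1227·b^2·c·d - 409·b·c·d^2 - 252·b·c^3 + 84·b^2·c^2 + 28·b·c^2·d - 2412·b^2·c^2 + 804·b^3·c + 268·b^2·c·d + 378·c^3 - 126·b·c^2 - 42·c^2·d - 2808·c^2·d + 936·b·c·d + 312·c·d^2 + 3618·b·c^2 - 1206·b^2·c - 402·b·c·d + 1260·b·c·d^2 - 420·b^2·d^2 - 140·b·d^3 + 828·b^2·c·d - 276·b^3·d - 92·b^2·d^2 - 1296·b^3·c + 432·b^4 + 144·b^3·d + 216·b·c·d - 72·b^2·d - 24·b·d^2 + 1944·b^2·c - 648·b^3 - 216·b^2·d - 864·c·d^3 + 288·b·d^3 + 96·d^4 - 1728·c·d^2 + 576·b·d^2 + 192·d^3    [distributive law]
= 189·c^3·d + 3646·b·c^2·d - 1425·c^2·d^2 + 1319·b·c·d^2 - 708·c·d^3 - 131·b^2·c·d - 252·b·c^3 - 2328·b^2·c^2 - 492·b^3·c + 378·c^3 + 3492·b·c^2 - 2850·c^2·d + 750·b·c·d - 1416·c·d^2 + 738·b^2·c - 512·b^2·d^2 + 148·b·d^3 - 132·b^3·d + 432·b^4 - 288·b^2·d + 552·b·d^2 - 648·b^3 + 96·d^4 + 192·d^3    [combine like terms]

189·c^3·d + 3646·b·c^2·d - 1425·c^2·d^2 + 1319·b·c·d^2 - 708·c·d^3 - 131·b^2·c·d - 252·b·c^3 - 2328·b^2·c^2 - 492·b^3·c + 378·c^3 + 3492·b·c^2 - 2850·c^2·d + 750·b·c·d - 1416·c·d^2 + 738·b^2·c - 512·b^2·d^2 + 148·b·d^3 - 132·b^3·d + 432·b^4 - 288·b^2·d + 552·b·d^2 - 648·b^3 + 96·d^4 + 192·d^3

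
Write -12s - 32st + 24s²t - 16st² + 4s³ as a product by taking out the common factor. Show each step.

-12s - 32st + 24s²t - 16st² + 4s³
= 4(-3s - 8st + 6s²t - 4st² + s³)    [factor out 4]
= 4s(-3 - 8t + 6st - 4t² + s²)    [factor out s]

4s(-3 - 8t + 6st - 4t² + s²)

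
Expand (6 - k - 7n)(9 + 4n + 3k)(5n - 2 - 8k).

(6 - k - 7n)(9 + 4n + 3k)(5n - 2 - 8k)
= (54 + 24n + 18k - 9k - 4kn - 3k^2 - 63n - 28n^2 - 21kn)(5n - 2 - 8k)    [distributive law]
= (54 - 39n + 9k - 25kn - 3k^2 - 28n^2)(5n - 2 - 8k)    [combine like terms]
= 270n - 108 - 432k - 195n^2 + 78n + 312kn + 45kn - 18k - 72k^2 - 125kn^2 + 50kn + 200k^2n - 15k^2n + 6k^2 + 24k^3 - 140n^3 + 56n^2 + 224kn^2    [distributive law]
= 348n - 108 - 450k - 139n^2 + 407kn - 66k^2 + 99kn^2 + 185k^2n + 24k^3 - 140n^3    [combine like terms]

348n - 108 - 450k - 139n^2 + 407kn - 66k^2 + 99kn^2 + 185k^2n + 24k^3 - 140n^3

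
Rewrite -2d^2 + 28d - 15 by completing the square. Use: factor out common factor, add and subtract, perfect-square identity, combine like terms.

-2(d - 7)^2 + 83

-2d^2 + 28d - 15
= -2(d^2 - 14d) - 15    [factor out -2 from the d-terms]
= -2(d^2 - 14d + 49 - 49) - 15    [add and subtract 49 inside the bracket]
= -2(d - 7)^2 + 98 - 15    [perfect-square identity]
= -2(d - 7)^2 + 83    [combine constants]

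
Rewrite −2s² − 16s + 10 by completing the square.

−2s² − 16s + 10
= −2(s² + 8s) + 10    [factor out -2 from the s-terms]
= −2(s² + 8s + 16 − 16) + 10    [add and subtract 16 inside the bracket]
= −2(s + 4)² + 32 + 10    [perfect-square identity]
= −2(s + 4)² + 42    [combine constants]

−2(s + 4)² + 42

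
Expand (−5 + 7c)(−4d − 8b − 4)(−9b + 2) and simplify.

−180bd + 40d − 360b^2 − 100b + 40 + 252bcd − 56cd + 504b^2c + 140bc − 56c

(−5 + 7c)(−4d − 8b − 4)(−9b + 2)
= (20d + 40b + 20 − 28cd − 56bc − 28c)(−9b + 2)    [distributive law]
= −180bd + 40d − 360b^2 + 80b − 180b + 40 + 252bcd − 56cd + 504b^2c − 112bc + 252bc − 56c    [distributive law]
= −180bd + 40d − 360b^2 − 100b + 40 + 252bcd − 56cd + 504b^2c + 140bc − 56c    [combine like terms]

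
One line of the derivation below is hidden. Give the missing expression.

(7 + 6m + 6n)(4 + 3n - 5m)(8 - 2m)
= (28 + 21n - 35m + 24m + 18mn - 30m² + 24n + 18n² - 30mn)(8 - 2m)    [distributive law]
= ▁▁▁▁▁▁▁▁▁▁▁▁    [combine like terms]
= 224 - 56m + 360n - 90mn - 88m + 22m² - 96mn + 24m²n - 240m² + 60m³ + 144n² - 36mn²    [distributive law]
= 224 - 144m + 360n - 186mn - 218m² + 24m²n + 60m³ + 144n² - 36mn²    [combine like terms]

Applying combine like terms to the line above:

(28 + 45n - 11m - 12mn - 30m² + 18n²)(8 - 2m)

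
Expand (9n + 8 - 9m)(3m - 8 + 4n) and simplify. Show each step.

-9mn - 40n + 36n^2 + 96m - 64 - 27m^2

(9n + 8 - 9m)(3m - 8 + 4n)
= 27mn - 72n + 36n^2 + 24m - 64 + 32n - 27m^2 + 72m - 36mn    [distributive law]
= -9mn - 40n + 36n^2 + 96m - 64 - 27m^2    [combine like terms]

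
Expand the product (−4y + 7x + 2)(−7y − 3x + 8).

(−4y + 7x + 2)(−7y − 3x + 8)
= 28y² + 12xy − 32y − 49xy − 21x² + 56x − 14y − 6x + 16    [distributive law]
= 28y² − 37xy − 46y − 21x² + 50x + 16    [combine like terms]

28y² − 37xy − 46y − 21x² + 50x + 16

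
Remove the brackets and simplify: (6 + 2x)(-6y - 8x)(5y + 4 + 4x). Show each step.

-180y^2 - 144y - 432xy - 192x - 256x^2 - 60xy^2 - 128x^2y - 64x^3

(6 + 2x)(-6y - 8x)(5y + 4 + 4x)
= (-36y - 48x - 12xy - 16x^2)(5y + 4 + 4x)    [distributive law]
= -180y^2 - 144y - 144xy - 240xy - 192x - 192x^2 - 60xy^2 - 48xy - 48x^2y - 80x^2y - 64x^2 - 64x^3    [distributive law]
= -180y^2 - 144y - 432xy - 192x - 256x^2 - 60xy^2 - 128x^2y - 64x^3    [combine like terms]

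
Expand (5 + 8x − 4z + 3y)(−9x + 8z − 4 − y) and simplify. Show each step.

−77x + 56z − 20 − 17y − 72x^2 + 100xz − 35xy − 32z^2 + 28yz − 3y^2

(5 + 8x − 4z + 3y)(−9x + 8z − 4 − y)
= −45x + 40z − 20 − 5y − 72x^2 + 64xz − 32x − 8xy + 36xz − 32z^2 + 16z + 4yz − 27xy + 24yz − 12y − 3y^2    [distributive law]
= −77x + 56z − 20 − 17y − 72x^2 + 100xz − 35xy − 32z^2 + 28yz − 3y^2    [combine like terms]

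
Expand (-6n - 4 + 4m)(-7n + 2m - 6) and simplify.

(-6n - 4 + 4m)(-7n + 2m - 6)
= 42n² - 12mn + 36n + 28n - 8m + 24 - 28mn + 8m² - 24m    [distributive law]
= 42n² - 40mn + 64n - 32m + 24 + 8m²    [combine like terms]

42n² - 40mn + 64n - 32m + 24 + 8m²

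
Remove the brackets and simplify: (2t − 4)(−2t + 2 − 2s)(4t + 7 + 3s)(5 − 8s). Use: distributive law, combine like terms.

(2t − 4)(−2t + 2 − 2s)(4t + 7 + 3s)(5 − 8s)
= (−4t^2 + 4t − 4st + 8t − 8 + 8s)(4t + 7 + 3s)(5 − 8s)    [distributive law]
= (−4t^2 + 12t − 4st − 8 + 8s)(4t + 7 + 3s)(5 − 8s)    [combine like terms]
= (−16t^3 − 28t^2 − 12st^2 + 48t^2 + 84t + 36st − 16st^2 − 28st − 12s^2t − 32t − 56 − 24s + 32st + 56s + 24s^2)(5 − 8s)    [distributive law]
= (−16t^3 + 20t^2 − 28st^2 + 52t + 40st − 12s^2t − 56 + 32s + 24s^2)(5 − 8s)    [combine like terms]
= −80t^3 + 128st^3 + 100t^2 − 160st^2 − 140st^2 + 224s^2t^2 + 260t − 416st + 200st − 320s^2t − 60s^2t + 96s^3t − 280 + 448s + 160s − 256s^2 + 120s^2 − 192s^3    [distributive law]
= −80t^3 + 128st^3 + 100t^2 − 300st^2 + 224s^2t^2 + 260t − 216st − 380s^2t + 96s^3t − 280 + 608s − 136s^2 − 192s^3    [combine like terms]

−80t^3 + 128st^3 + 100t^2 − 300st^2 + 224s^2t^2 + 260t − 216st − 380s^2t + 96s^3t − 280 + 608s − 136s^2 − 192s^3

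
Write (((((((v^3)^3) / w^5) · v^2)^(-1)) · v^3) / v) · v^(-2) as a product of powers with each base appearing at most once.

v^(-11)w^5

(((((((v^3)^3) / w^5) · v^2)^(-1)) · v^3) / v) · v^(-2)
= (((((((v^3)^3) / w^5)^(-1)) · ((v^2)^(-1))) · v^3) / v) · v^(-2)    [power of a product]
= (((((((v^3)^3)^(-1)) / ((w^5)^(-1))) · ((v^2)^(-1))) · v^3) / v) · v^(-2)    [power of a quotient]
= ((((((v^3)^(-3)) / ((w^5)^(-1))) · ((v^2)^(-1))) · v^3) / v) · v^(-2)    [power of a power]
= ((((v^(-9) / ((w^5)^(-1))) · ((v^2)^(-1))) · v^3) / v) · v^(-2)    [power of a power]
= ((((v^(-9) / w^(-5)) · ((v^2)^(-1))) · v^3) / v) · v^(-2)    [power of a power]
= ((((v^(-9) / w^(-5)) · v^(-2)) · v^3) / v) · v^(-2)    [power of a power]
= v^(-11)w^5    [quotient of powers; product of powers]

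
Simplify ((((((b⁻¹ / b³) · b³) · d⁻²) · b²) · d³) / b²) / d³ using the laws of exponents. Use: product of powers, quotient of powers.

b⁻¹d⁻²

((((((b⁻¹ / b³) · b³) · d⁻²) · b²) · d³) / b²) / d³
= (((((b⁻⁴ · b³) · d⁻²) · b²) · d³) / b²) / d³    [quotient of powers]
= ((((b⁻¹ · d⁻²) · b²) · d³) / b²) / d³    [product of powers]
= b⁻¹d⁻²    [quotient of powers; product of powers]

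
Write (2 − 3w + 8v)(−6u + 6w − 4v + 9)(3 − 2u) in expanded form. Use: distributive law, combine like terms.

−72u + 24u² − 45w + 84uw + 192v − 272uv + 54 − 36u²w − 54w² + 36uw² + 180vw − 120uvw + 96u²v − 96v² + 64uv²

(2 − 3w + 8v)(−6u + 6w − 4v + 9)(3 − 2u)
= (−12u + 12w − 8v + 18 + 18uw − 18w² + 12vw − 27w − 48uv + 48vw − 32v² + 72v)(3 − 2u)    [distributive law]
= (−12u − 15w + 64v + 18 + 18uw − 18w² + 60vw − 48uv − 32v²)(3 − 2u)    [combine like terms]
= −36u + 24u² − 45w + 30uw + 192v − 128uv + 54 − 36u + 54uw − 36u²w − 54w² + 36uw² + 180vw − 120uvw − 144uv + 96u²v − 96v² + 64uv²    [distributive law]
= −72u + 24u² − 45w + 84uw + 192v − 272uv + 54 − 36u²w − 54w² + 36uw² + 180vw − 120uvw + 96u²v − 96v² + 64uv²    [combine like terms]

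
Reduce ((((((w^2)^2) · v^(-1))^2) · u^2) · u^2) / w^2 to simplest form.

u^4v^(-2)w^6

((((((w^2)^2) · v^(-1))^2) · u^2) · u^2) / w^2
= ((((((w^2)^2)^2) · ((v^(-1))^2)) · u^2) · u^2) / w^2    [power of a product]
= (((((w^2)^4) · ((v^(-1))^2)) · u^2) · u^2) / w^2    [power of a power]
= (((w^8 · ((v^(-1))^2)) · u^2) · u^2) / w^2    [power of a power]
= (((w^8 · v^(-2)) · u^2) · u^2) / w^2    [power of a power]
= u^4v^(-2)w^6    [quotient of powers; product of powers]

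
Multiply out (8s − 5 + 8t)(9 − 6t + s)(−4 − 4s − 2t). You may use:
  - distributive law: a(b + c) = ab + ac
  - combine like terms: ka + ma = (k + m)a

(8s − 5 + 8t)(9 − 6t + s)(−4 − 4s − 2t)
= (72s − 48st + 8s^2 − 45 + 30t − 5s + 72t − 48t^2 + 8st)(−4 − 4s − 2t)    [distributive law]
= (67s − 40st + 8s^2 − 45 + 102t − 48t^2)(−4 − 4s − 2t)    [combine like terms]
= −268s − 268s^2 − 134st + 160st + 160s^2t + 80st^2 − 32s^2 − 32s^3 − 16s^2t + 180 + 180s + 90t − 408t − 408st − 204t^2 + 192t^2 + 192st^2 + 96t^3    [distributive law]
= −88s − 300s^2 − 382st + 144s^2t + 272st^2 − 32s^3 + 180 − 318t − 12t^2 + 96t^3    [combine like terms]

−88s − 300s^2 − 382st + 144s^2t + 272st^2 − 32s^3 + 180 − 318t − 12t^2 + 96t^3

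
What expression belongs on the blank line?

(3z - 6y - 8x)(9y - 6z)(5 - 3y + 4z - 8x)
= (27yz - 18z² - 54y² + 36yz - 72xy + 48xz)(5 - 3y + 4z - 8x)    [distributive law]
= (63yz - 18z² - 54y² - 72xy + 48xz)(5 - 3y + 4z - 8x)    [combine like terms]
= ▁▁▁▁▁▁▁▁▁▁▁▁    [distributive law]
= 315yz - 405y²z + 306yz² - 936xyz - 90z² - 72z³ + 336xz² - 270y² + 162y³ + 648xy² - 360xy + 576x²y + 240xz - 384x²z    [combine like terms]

By distributive law:

315yz - 189y²z + 252yz² - 504xyz - 90z² + 54yz² - 72z³ + 144xz² - 270y² + 162y³ - 216y²z + 432xy² - 360xy + 216xy² - 288xyz + 576x²y + 240xz - 144xyz + 192xz² - 384x²z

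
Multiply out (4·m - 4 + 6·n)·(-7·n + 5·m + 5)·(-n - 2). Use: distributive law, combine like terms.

-2·m·n^2 - 4·m·n - 20·m^2·n - 40·m^2 + 26·n^2 - 96·n + 40 + 42·n^3

(4·m - 4 + 6·n)·(-7·n + 5·m + 5)·(-n - 2)
= (-28·m·n + 20·m^2 + 20·m + 28·n - 20·m - 20 - 42·n^2 + 30·m·n + 30·n)·(-n - 2)    [distributive law]
= (2·m·n + 20·m^2 + 58·n - 20 - 42·n^2)·(-n - 2)    [combine like terms]
= -2·m·n^2 - 4·m·n - 20·m^2·n - 40·m^2 - 58·n^2 - 116·n + 20·n + 40 + 42·n^3 + 84·n^2    [distributive law]
= -2·m·n^2 - 4·m·n - 20·m^2·n - 40·m^2 + 26·n^2 - 96·n + 40 + 42·n^3    [combine like terms]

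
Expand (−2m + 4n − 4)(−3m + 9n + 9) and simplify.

6m^2 − 30mn − 6m + 36n^2 − 36

(−2m + 4n − 4)(−3m + 9n + 9)
= 6m^2 − 18mn − 18m − 12mn + 36n^2 + 36n + 12m − 36n − 36    [distributive law]
= 6m^2 − 30mn − 6m + 36n^2 − 36    [combine like terms]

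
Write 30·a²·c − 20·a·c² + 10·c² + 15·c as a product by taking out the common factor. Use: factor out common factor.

30·a²·c − 20·a·c² + 10·c² + 15·c
= 5(6·a²·c − 4·a·c² + 2·c² + 3·c)    [factor out 5]
= 5·c(6·a² − 4·a·c + 2·c + 3)    [factor out c]

5·c(6·a² − 4·a·c + 2·c + 3)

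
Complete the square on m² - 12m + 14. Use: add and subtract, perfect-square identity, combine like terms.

m² - 12m + 14
= m² - 12m + 36 - 36 + 14    [add and subtract 36]
= (m - 6)² - 36 + 14    [perfect-square identity]
= (m - 6)² - 22    [combine constants]

(m - 6)² - 22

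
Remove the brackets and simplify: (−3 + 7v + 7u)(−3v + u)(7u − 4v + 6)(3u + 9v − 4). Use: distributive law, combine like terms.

666u²v − 203uv² + 36uv − 1794v³ + 1134v² − 216v − 133u³ − 138u² + 72u − 1407u²v² − 567uv³ + 756v⁴ + 63u³v + 147u⁴

(−3 + 7v + 7u)(−3v + u)(7u − 4v + 6)(3u + 9v − 4)
= (9v − 3u − 21v² + 7uv − 21uv + 7u²)(7u − 4v + 6)(3u + 9v − 4)    [distributive law]
= (9v − 3u − 21v² − 14uv + 7u²)(7u − 4v + 6)(3u + 9v − 4)    [combine like terms]
= (63uv − 36v² + 54v − 21u² + 12uv − 18u − 147uv² + 84v³ − 126v² − 98u²v + 56uv² − 84uv + 49u³ − 28u²v + 42u²)(3u + 9v − 4)    [distributive law]
= (−9uv − 162v² + 54v + 21u² − 18u − 91uv² + 84v³ − 126u²v + 49u³)(3u + 9v − 4)    [combine like terms]
= −27u²v − 81uv² + 36uv − 486uv² − 1458v³ + 648v² + 162uv + 486v² − 216v + 63u³ + 189u²v − 84u² − 54u² − 162uv + 72u − 273u²v² − 819uv³ + 364uv² + 252uv³ + 756v⁴ − 336v³ − 378u³v − 1134u²v² + 504u²v + 147u⁴ + 441u³v − 196u³    [distributive law]
= 666u²v − 203uv² + 36uv − 1794v³ + 1134v² − 216v − 133u³ − 138u² + 72u − 1407u²v² − 567uv³ + 756v⁴ + 63u³v + 147u⁴    [combine like terms]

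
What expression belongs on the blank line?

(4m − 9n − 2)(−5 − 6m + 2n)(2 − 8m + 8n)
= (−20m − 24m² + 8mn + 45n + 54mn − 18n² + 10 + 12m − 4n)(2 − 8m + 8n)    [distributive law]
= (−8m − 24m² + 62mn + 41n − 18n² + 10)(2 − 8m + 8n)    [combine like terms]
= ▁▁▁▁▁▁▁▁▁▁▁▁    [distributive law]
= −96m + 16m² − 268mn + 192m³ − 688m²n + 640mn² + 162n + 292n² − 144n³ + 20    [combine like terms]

Applying distributive law to the line above:

−16m + 64m² − 64mn − 48m² + 192m³ − 192m²n + 124mn − 496m²n + 496mn² + 82n − 328mn + 328n² − 36n² + 144mn² − 144n³ + 20 − 80m + 80n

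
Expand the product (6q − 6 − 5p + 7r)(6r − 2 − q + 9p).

29qr − 6q − 6q² + 59pq − 50r + 12 − 44p + 33pr − 45p² + 42r²

(6q − 6 − 5p + 7r)(6r − 2 − q + 9p)
= 36qr − 12q − 6q² + 54pq − 36r + 12 + 6q − 54p − 30pr + 10p + 5pq − 45p² + 42r² − 14r − 7qr + 63pr    [distributive law]
= 29qr − 6q − 6q² + 59pq − 50r + 12 − 44p + 33pr − 45p² + 42r²    [combine like terms]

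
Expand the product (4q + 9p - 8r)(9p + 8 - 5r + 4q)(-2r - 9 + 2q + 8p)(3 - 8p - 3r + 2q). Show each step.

(4q + 9p - 8r)(9p + 8 - 5r + 4q)(-2r - 9 + 2q + 8p)(3 - 8p - 3r + 2q)
= (36pq + 32q - 20qr + 16q^2 + 81p^2 + 72p - 45pr + 36pq - 72pr - 64r + 40r^2 - 32qr)(-2r - 9 + 2q + 8p)(3 - 8p - 3r + 2q)    [distributive law]
= (72pq + 32q - 52qr + 16q^2 + 81p^2 + 72p - 117pr - 64r + 40r^2)(-2r - 9 + 2q + 8p)(3 - 8p - 3r + 2q)    [combine like terms]
= (-144pqr - 648pq + 144pq^2 + 576p^2q - 64qr - 288q + 64q^2 + 256pq + 104qr^2 + 468qr - 104q^2r - 416pqr - 32q^2r - 144q^2 + 32q^3 + 128pq^2 - 162p^2r - 729p^2 + 162p^2q + 648p^3 - 144pr - 648p + 144pq + 576p^2 + 234pr^2 + 1053pr - 234pqr - 936p^2r + 128r^2 + 576r - 128qr - 512pr - 80r^3 - 360r^2 + 80qr^2 + 320pr^2)(3 - 8p - 3r + 2q)    [distributive law]
= (-794pqr - 248pq + 272pq^2 + 738p^2q + 276qr - 288q - 80q^2 + 184qr^2 - 136q^2r + 32q^3 - 1098p^2r - 153p^2 + 648p^3 + 397pr - 648p + 554pr^2 - 232r^2 + 576r - 80r^3)(3 - 8p - 3r + 2q)    [combine like terms]
= -2382pqr + 6352p^2qr + 2382pqr^2 - 1588pq^2r - 744pq + 1984p^2q + 744pqr - 496pq^2 + 816pq^2 - 2176p^2q^2 - 816pq^2r + 544pq^3 + 2214p^2q - 5904p^3q - 2214p^2qr + 1476p^2q^2 + 828qr - 2208pqr - 828qr^2 + 552q^2r - 864q + 2304pq + 864qr - 576q^2 - 240q^2 + 640pq^2 + 240q^2r - 160q^3 + 552qr^2 - 1472pqr^2 - 552qr^3 + 368q^2r^2 - 408q^2r + 1088pq^2r + 408q^2r^2 - 272q^3r + 96q^3 - 256pq^3 - 96q^3r + 64q^4 - 3294p^2r + 8784p^3r + 3294p^2r^2 - 2196p^2qr - 459p^2 + 1224p^3 + 459p^2r - 306p^2q + 1944p^3 - 5184p^4 - 1944p^3r + 1296p^3q + 1191pr - 3176p^2r - 1191pr^2 + 794pqr - 1944p + 5184p^2 + 1944pr - 1296pq + 1662pr^2 - 4432p^2r^2 - 1662pr^3 + 1108pqr^2 - 696r^2 + 1856pr^2 + 696r^3 - 464qr^2 + 1728r - 4608pr - 1728r^2 + 1152qr - 240r^3 + 640pr^3 + 240r^4 - 160qr^3    [distributive law]
= -3052pqr + 1942p^2qr + 2018pqr^2 - 1316pq^2r + 264pq + 3892p^2q + 960pq^2 - 700p^2q^2 + 288pq^3 - 4608p^3q + 2844qr - 740qr^2 + 384q^2r - 864q - 816q^2 - 64q^3 - 712qr^3 + 776q^2r^2 - 368q^3r + 64q^4 - 6011p^2r + 6840p^3r - 1138p^2r^2 + 4725p^2 + 3168p^3 - 5184p^4 - 1473pr + 2327pr^2 - 1944p - 1022pr^3 - 2424r^2 + 456r^3 + 1728r + 240r^4    [combine like terms]

-3052pqr + 1942p^2qr + 2018pqr^2 - 1316pq^2r + 264pq + 3892p^2q + 960pq^2 - 700p^2q^2 + 288pq^3 - 4608p^3q + 2844qr - 740qr^2 + 384q^2r - 864q - 816q^2 - 64q^3 - 712qr^3 + 776q^2r^2 - 368q^3r + 64q^4 - 6011p^2r + 6840p^3r - 1138p^2r^2 + 4725p^2 + 3168p^3 - 5184p^4 - 1473pr + 2327pr^2 - 1944p - 1022pr^3 - 2424r^2 + 456r^3 + 1728r + 240r^4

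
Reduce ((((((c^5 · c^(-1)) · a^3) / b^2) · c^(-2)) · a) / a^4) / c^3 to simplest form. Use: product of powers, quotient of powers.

((((((c^5 · c^(-1)) · a^3) / b^2) · c^(-2)) · a) / a^4) / c^3
= (((((c^4 · a^3) / b^2) · c^(-2)) · a) / a^4) / c^3    [product of powers]
= b^(-2)c^(-1)    [quotient of powers; product of powers]

b^(-2)c^(-1)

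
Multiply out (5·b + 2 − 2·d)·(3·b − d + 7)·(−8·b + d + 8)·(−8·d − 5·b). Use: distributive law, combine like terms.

445·b^3·d + 600·b^4 − 689·b^2·d^2 + 1259·b^2·d + 1040·b^3 + 206·b·d^3 − 648·b·d^2 − 1158·b·d − 1080·b^2 + 912·d^2 − 896·d − 560·b − 16·d^4

(5·b + 2 − 2·d)·(3·b − d + 7)·(−8·b + d + 8)·(−8·d − 5·b)
= (15·b^2 − 5·b·d + 35·b + 6·b − 2·d + 14 − 6·b·d + 2·d^2 − 14·d)·(−8·b + d + 8)·(−8·d − 5·b)    [distributive law]
= (15·b^2 − 11·b·d + 41·b − 16·d + 14 + 2·d^2)·(−8·b + d + 8)·(−8·d − 5·b)    [combine like terms]
= (−120·b^3 + 15·b^2·d + 120·b^2 + 88·b^2·d − 11·b·d^2 − 88·b·d − 328·b^2 + 41·b·d + 328·b + 128·b·d − 16·d^2 − 128·d − 112·b + 14·d + 112 − 16·b·d^2 + 2·d^3 + 16·d^2)·(−8·d − 5·b)    [distributive law]
= (−120·b^3 + 103·b^2·d − 208·b^2 − 27·b·d^2 + 81·b·d + 216·b − 114·d + 112 + 2·d^3)·(−8·d − 5·b)    [combine like terms]
= 960·b^3·d + 600·b^4 − 824·b^2·d^2 − 515·b^3·d + 1664·b^2·d + 1040·b^3 + 216·b·d^3 + 135·b^2·d^2 − 648·b·d^2 − 405·b^2·d − 1728·b·d − 1080·b^2 + 912·d^2 + 570·b·d − 896·d − 560·b − 16·d^4 − 10·b·d^3    [distributive law]
= 445·b^3·d + 600·b^4 − 689·b^2·d^2 + 1259·b^2·d + 1040·b^3 + 206·b·d^3 − 648·b·d^2 − 1158·b·d − 1080·b^2 + 912·d^2 − 896·d − 560·b − 16·d^4    [combine like terms]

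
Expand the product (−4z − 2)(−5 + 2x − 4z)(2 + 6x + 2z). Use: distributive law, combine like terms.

76z + 144xz + 88z² − 48x²z + 80xz² + 32z³ + 20 + 52x − 24x²

(−4z − 2)(−5 + 2x − 4z)(2 + 6x + 2z)
= (20z − 8xz + 16z² + 10 − 4x + 8z)(2 + 6x + 2z)    [distributive law]
= (28z − 8xz + 16z² + 10 − 4x)(2 + 6x + 2z)    [combine like terms]
= 56z + 168xz + 56z² − 16xz − 48x²z − 16xz² + 32z² + 96xz² + 32z³ + 20 + 60x + 20z − 8x − 24x² − 8xz    [distributive law]
= 76z + 144xz + 88z² − 48x²z + 80xz² + 32z³ + 20 + 52x − 24x²    [combine like terms]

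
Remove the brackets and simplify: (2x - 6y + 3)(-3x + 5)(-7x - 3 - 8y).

42x^3 + 11x^2 - 78x^2y - 108x + 148xy - 144xy^2 - 30y + 240y^2 - 45

(2x - 6y + 3)(-3x + 5)(-7x - 3 - 8y)
= (-6x^2 + 10x + 18xy - 30y - 9x + 15)(-7x - 3 - 8y)    [distributive law]
= (-6x^2 + x + 18xy - 30y + 15)(-7x - 3 - 8y)    [combine like terms]
= 42x^3 + 18x^2 + 48x^2y - 7x^2 - 3x - 8xy - 126x^2y - 54xy - 144xy^2 + 210xy + 90y + 240y^2 - 105x - 45 - 120y    [distributive law]
= 42x^3 + 11x^2 - 78x^2y - 108x + 148xy - 144xy^2 - 30y + 240y^2 - 45    [combine like terms]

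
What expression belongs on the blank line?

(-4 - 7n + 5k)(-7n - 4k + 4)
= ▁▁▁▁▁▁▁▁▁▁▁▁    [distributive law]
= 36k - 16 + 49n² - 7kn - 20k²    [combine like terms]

Applying distributive law to the line above:

28n + 16k - 16 + 49n² + 28kn - 28n - 35kn - 20k² + 20k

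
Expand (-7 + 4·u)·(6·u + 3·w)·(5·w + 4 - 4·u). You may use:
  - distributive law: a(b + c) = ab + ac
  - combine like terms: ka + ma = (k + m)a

-78·u·w - 168·u + 264·u^2 - 105·w^2 - 84·w + 72·u^2·w - 96·u^3 + 60·u·w^2

(-7 + 4·u)·(6·u + 3·w)·(5·w + 4 - 4·u)
= (-42·u - 21·w + 24·u^2 + 12·u·w)·(5·w + 4 - 4·u)    [distributive law]
= -210·u·w - 168·u + 168·u^2 - 105·w^2 - 84·w + 84·u·w + 120·u^2·w + 96·u^2 - 96·u^3 + 60·u·w^2 + 48·u·w - 48·u^2·w    [distributive law]
= -78·u·w - 168·u + 264·u^2 - 105·w^2 - 84·w + 72·u^2·w - 96·u^3 + 60·u·w^2    [combine like terms]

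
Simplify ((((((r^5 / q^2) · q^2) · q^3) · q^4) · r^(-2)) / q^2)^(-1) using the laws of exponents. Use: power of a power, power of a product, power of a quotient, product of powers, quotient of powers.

((((((r^5 / q^2) · q^2) · q^3) · q^4) · r^(-2)) / q^2)^(-1)
= ((((((r^5 / q^2) · q^2) · q^3) · q^4) · r^(-2))^(-1)) / ((q^2)^(-1))    [power of a quotient]
= ((((((r^5 / q^2) · q^2) · q^3) · q^4)^(-1)) · ((r^(-2))^(-1))) / ((q^2)^(-1))    [power of a product]
= ((((((r^5 / q^2) · q^2) · q^3)^(-1)) · ((q^4)^(-1))) · ((r^(-2))^(-1))) / ((q^2)^(-1))    [power of a product]
= ((((((r^5 / q^2) · q^2)^(-1)) · ((q^3)^(-1))) · ((q^4)^(-1))) · ((r^(-2))^(-1))) / ((q^2)^(-1))    [power of a product]
= ((((((r^5 / q^2)^(-1)) · ((q^2)^(-1))) · ((q^3)^(-1))) · ((q^4)^(-1))) · ((r^(-2))^(-1))) / ((q^2)^(-1))    [power of a product]
= (((((((r^5)^(-1)) / ((q^2)^(-1))) · ((q^2)^(-1))) · ((q^3)^(-1))) · ((q^4)^(-1))) · ((r^(-2))^(-1))) / ((q^2)^(-1))    [power of a quotient]
= (((((r^(-5) / ((q^2)^(-1))) · ((q^2)^(-1))) · ((q^3)^(-1))) · ((q^4)^(-1))) · ((r^(-2))^(-1))) / ((q^2)^(-1))    [power of a power]
= (((((r^(-5) / q^(-2)) · ((q^2)^(-1))) · ((q^3)^(-1))) · ((q^4)^(-1))) · ((r^(-2))^(-1))) / ((q^2)^(-1))    [power of a power]
= (((((r^(-5) / q^(-2)) · q^(-2)) · ((q^3)^(-1))) · ((q^4)^(-1))) · ((r^(-2))^(-1))) / ((q^2)^(-1))    [power of a power]
= (((((r^(-5) / q^(-2)) · q^(-2)) · q^(-3)) · ((q^4)^(-1))) · ((r^(-2))^(-1))) / ((q^2)^(-1))    [power of a power]
= (((((r^(-5) / q^(-2)) · q^(-2)) · q^(-3)) · q^(-4)) · ((r^(-2))^(-1))) / ((q^2)^(-1))    [power of a power]
= (((((r^(-5) / q^(-2)) · q^(-2)) · q^(-3)) · q^(-4)) · r^2) / ((q^2)^(-1))    [power of a power]
= (((((r^(-5) / q^(-2)) · q^(-2)) · q^(-3)) · q^(-4)) · r^2) / q^(-2)    [power of a power]
= q^(-5)·r^(-3)    [quotient of powers; product of powers]

q^(-5)·r^(-3)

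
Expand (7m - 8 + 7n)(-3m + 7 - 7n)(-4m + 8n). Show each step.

(7m - 8 + 7n)(-3m + 7 - 7n)(-4m + 8n)
= (-21m^2 + 49m - 49mn + 24m - 56 + 56n - 21mn + 49n - 49n^2)(-4m + 8n)    [distributive law]
= (-21m^2 + 73m - 70mn - 56 + 105n - 49n^2)(-4m + 8n)    [combine like terms]
= 84m^3 - 168m^2n - 292m^2 + 584mn + 280m^2n - 560mn^2 + 224m - 448n - 420mn + 840n^2 + 196mn^2 - 392n^3    [distributive law]
= 84m^3 + 112m^2n - 292m^2 + 164mn - 364mn^2 + 224m - 448n + 840n^2 - 392n^3    [combine like terms]

84m^3 + 112m^2n - 292m^2 + 164mn - 364mn^2 + 224m - 448n + 840n^2 - 392n^3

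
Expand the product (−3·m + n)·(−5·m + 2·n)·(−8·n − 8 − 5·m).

−65·m^2·n − 120·m^2 − 75·m^3 + 78·m·n^2 + 88·m·n − 16·n^3 − 16·n^2

(−3·m + n)·(−5·m + 2·n)·(−8·n − 8 − 5·m)
= (15·m^2 − 6·m·n − 5·m·n + 2·n^2)·(−8·n − 8 − 5·m)    [distributive law]
= (15·m^2 − 11·m·n + 2·n^2)·(−8·n − 8 − 5·m)    [combine like terms]
= −120·m^2·n − 120·m^2 − 75·m^3 + 88·m·n^2 + 88·m·n + 55·m^2·n − 16·n^3 − 16·n^2 − 10·m·n^2    [distributive law]
= −65·m^2·n − 120·m^2 − 75·m^3 + 78·m·n^2 + 88·m·n − 16·n^3 − 16·n^2    [combine like terms]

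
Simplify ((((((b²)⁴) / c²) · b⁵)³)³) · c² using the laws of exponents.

((((((b²)⁴) / c²) · b⁵)³)³) · c²
= (((((b²)⁴) / c²) · b⁵)⁹) · c²    [power of a power]
= (((((b²)⁴) / c²)⁹) · ((b⁵)⁹)) · c²    [power of a product]
= (((((b²)⁴)⁹) / ((c²)⁹)) · ((b⁵)⁹)) · c²    [power of a quotient]
= ((((b²)³⁶) / ((c²)⁹)) · ((b⁵)⁹)) · c²    [power of a power]
= ((b⁷² / ((c²)⁹)) · ((b⁵)⁹)) · c²    [power of a power]
= ((b⁷² / c¹⁸) · ((b⁵)⁹)) · c²    [power of a power]
= ((b⁷² / c¹⁸) · b⁴⁵) · c²    [power of a power]
= b¹¹⁷·c⁻¹⁶    [quotient of powers; product of powers]

b¹¹⁷·c⁻¹⁶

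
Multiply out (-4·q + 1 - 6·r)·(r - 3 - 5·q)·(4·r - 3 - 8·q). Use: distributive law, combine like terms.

152·q·r^2 - 202·q·r - 128·q^2·r + 3·q - 116·q^2 - 160·q^3 + 94·r^2 - 69·r + 9 - 24·r^3

(-4·q + 1 - 6·r)·(r - 3 - 5·q)·(4·r - 3 - 8·q)
= (-4·q·r + 12·q + 20·q^2 + r - 3 - 5·q - 6·r^2 + 18·r + 30·q·r)·(4·r - 3 - 8·q)    [distributive law]
= (26·q·r + 7·q + 20·q^2 + 19·r - 3 - 6·r^2)·(4·r - 3 - 8·q)    [combine like terms]
= 104·q·r^2 - 78·q·r - 208·q^2·r + 28·q·r - 21·q - 56·q^2 + 80·q^2·r - 60·q^2 - 160·q^3 + 76·r^2 - 57·r - 152·q·r - 12·r + 9 + 24·q - 24·r^3 + 18·r^2 + 48·q·r^2    [distributive law]
= 152·q·r^2 - 202·q·r - 128·q^2·r + 3·q - 116·q^2 - 160·q^3 + 94·r^2 - 69·r + 9 - 24·r^3    [combine like terms]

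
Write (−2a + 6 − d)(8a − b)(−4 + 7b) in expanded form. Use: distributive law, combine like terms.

64a² − 112a²b + 328ab + 14ab² − 192a + 24b − 42b² + 32ad − 56abd − 4bd + 7b²d

(−2a + 6 − d)(8a − b)(−4 + 7b)
= (−16a² + 2ab + 48a − 6b − 8ad + bd)(−4 + 7b)    [distributive law]
= 64a² − 112a²b − 8ab + 14ab² − 192a + 336ab + 24b − 42b² + 32ad − 56abd − 4bd + 7b²d    [distributive law]
= 64a² − 112a²b + 328ab + 14ab² − 192a + 24b − 42b² + 32ad − 56abd − 4bd + 7b²d    [combine like terms]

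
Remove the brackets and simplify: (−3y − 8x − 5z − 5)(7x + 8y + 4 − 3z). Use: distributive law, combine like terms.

(−3y − 8x − 5z − 5)(7x + 8y + 4 − 3z)
= −21xy − 24y^2 − 12y + 9yz − 56x^2 − 64xy − 32x + 24xz − 35xz − 40yz − 20z + 15z^2 − 35x − 40y − 20 + 15z    [distributive law]
= −85xy − 24y^2 − 52y − 31yz − 56x^2 − 67x − 11xz − 5z + 15z^2 − 20    [combine like terms]

−85xy − 24y^2 − 52y − 31yz − 56x^2 − 67x − 11xz − 5z + 15z^2 − 20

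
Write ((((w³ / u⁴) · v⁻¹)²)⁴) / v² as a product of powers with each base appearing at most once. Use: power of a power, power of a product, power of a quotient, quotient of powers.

((((w³ / u⁴) · v⁻¹)²)⁴) / v²
= (((w³ / u⁴) · v⁻¹)⁸) / v²    [power of a power]
= (((w³ / u⁴)⁸) · ((v⁻¹)⁸)) / v²    [power of a product]
= ((((w³)⁸) / ((u⁴)⁸)) · ((v⁻¹)⁸)) / v²    [power of a quotient]
= ((w²⁴ / ((u⁴)⁸)) · ((v⁻¹)⁸)) / v²    [power of a power]
= ((w²⁴ / u³²) · ((v⁻¹)⁸)) / v²    [power of a power]
= ((w²⁴ / u³²) · v⁻⁸) / v²    [power of a power]
= u⁻³²v⁻¹⁰w²⁴    [quotient of powers]

u⁻³²v⁻¹⁰w²⁴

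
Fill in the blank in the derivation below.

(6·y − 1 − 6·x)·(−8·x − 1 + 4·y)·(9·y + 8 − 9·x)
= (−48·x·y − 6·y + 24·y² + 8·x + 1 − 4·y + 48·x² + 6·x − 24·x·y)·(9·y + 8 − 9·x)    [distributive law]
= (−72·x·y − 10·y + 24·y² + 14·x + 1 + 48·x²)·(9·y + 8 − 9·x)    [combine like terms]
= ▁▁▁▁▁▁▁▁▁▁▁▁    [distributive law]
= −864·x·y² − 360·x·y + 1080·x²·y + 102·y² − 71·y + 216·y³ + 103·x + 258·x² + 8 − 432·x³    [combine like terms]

After distributive law, the bracketed line is:

−648·x·y² − 576·x·y + 648·x²·y − 90·y² − 80·y + 90·x·y + 216·y³ + 192·y² − 216·x·y² + 126·x·y + 112·x − 126·x² + 9·y + 8 − 9·x + 432·x²·y + 384·x² − 432·x³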